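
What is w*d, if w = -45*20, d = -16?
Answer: 14400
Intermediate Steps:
w = -900
w*d = -900*(-16) = 14400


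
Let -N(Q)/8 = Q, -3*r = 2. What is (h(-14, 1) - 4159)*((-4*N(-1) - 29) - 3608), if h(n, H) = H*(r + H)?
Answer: 15258148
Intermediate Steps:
r = -2/3 (r = -1/3*2 = -2/3 ≈ -0.66667)
h(n, H) = H*(-2/3 + H)
N(Q) = -8*Q
(h(-14, 1) - 4159)*((-4*N(-1) - 29) - 3608) = ((1/3)*1*(-2 + 3*1) - 4159)*((-(-32)*(-1) - 29) - 3608) = ((1/3)*1*(-2 + 3) - 4159)*((-4*8 - 29) - 3608) = ((1/3)*1*1 - 4159)*((-32 - 29) - 3608) = (1/3 - 4159)*(-61 - 3608) = -12476/3*(-3669) = 15258148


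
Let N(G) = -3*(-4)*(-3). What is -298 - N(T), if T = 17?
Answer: -262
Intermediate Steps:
N(G) = -36 (N(G) = 12*(-3) = -36)
-298 - N(T) = -298 - 1*(-36) = -298 + 36 = -262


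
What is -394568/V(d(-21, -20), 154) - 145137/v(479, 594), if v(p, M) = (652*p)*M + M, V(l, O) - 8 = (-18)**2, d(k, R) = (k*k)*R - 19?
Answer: -6099747322301/5132486106 ≈ -1188.5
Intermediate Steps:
d(k, R) = -19 + R*k**2 (d(k, R) = k**2*R - 19 = R*k**2 - 19 = -19 + R*k**2)
V(l, O) = 332 (V(l, O) = 8 + (-18)**2 = 8 + 324 = 332)
v(p, M) = M + 652*M*p (v(p, M) = 652*M*p + M = M + 652*M*p)
-394568/V(d(-21, -20), 154) - 145137/v(479, 594) = -394568/332 - 145137*1/(594*(1 + 652*479)) = -394568*1/332 - 145137*1/(594*(1 + 312308)) = -98642/83 - 145137/(594*312309) = -98642/83 - 145137/185511546 = -98642/83 - 145137*1/185511546 = -98642/83 - 48379/61837182 = -6099747322301/5132486106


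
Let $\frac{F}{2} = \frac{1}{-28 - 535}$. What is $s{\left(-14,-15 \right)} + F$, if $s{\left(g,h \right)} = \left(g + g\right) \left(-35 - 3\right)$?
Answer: $\frac{599030}{563} \approx 1064.0$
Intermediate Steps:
$s{\left(g,h \right)} = - 76 g$ ($s{\left(g,h \right)} = 2 g \left(-38\right) = - 76 g$)
$F = - \frac{2}{563}$ ($F = \frac{2}{-28 - 535} = \frac{2}{-563} = 2 \left(- \frac{1}{563}\right) = - \frac{2}{563} \approx -0.0035524$)
$s{\left(-14,-15 \right)} + F = \left(-76\right) \left(-14\right) - \frac{2}{563} = 1064 - \frac{2}{563} = \frac{599030}{563}$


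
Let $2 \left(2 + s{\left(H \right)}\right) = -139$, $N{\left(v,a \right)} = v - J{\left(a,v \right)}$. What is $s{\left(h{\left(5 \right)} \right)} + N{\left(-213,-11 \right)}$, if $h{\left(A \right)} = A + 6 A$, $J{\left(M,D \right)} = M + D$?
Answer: $- \frac{121}{2} \approx -60.5$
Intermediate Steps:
$J{\left(M,D \right)} = D + M$
$N{\left(v,a \right)} = - a$ ($N{\left(v,a \right)} = v - \left(v + a\right) = v - \left(a + v\right) = - a$)
$h{\left(A \right)} = 7 A$
$s{\left(H \right)} = - \frac{143}{2}$ ($s{\left(H \right)} = -2 + \frac{1}{2} \left(-139\right) = -2 - \frac{139}{2} = - \frac{143}{2}$)
$s{\left(h{\left(5 \right)} \right)} + N{\left(-213,-11 \right)} = - \frac{143}{2} - -11 = - \frac{143}{2} + 11 = - \frac{121}{2}$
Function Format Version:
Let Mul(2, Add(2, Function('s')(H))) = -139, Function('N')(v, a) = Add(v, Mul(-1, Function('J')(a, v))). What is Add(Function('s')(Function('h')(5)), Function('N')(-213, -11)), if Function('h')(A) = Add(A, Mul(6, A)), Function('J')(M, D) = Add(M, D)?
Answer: Rational(-121, 2) ≈ -60.500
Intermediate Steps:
Function('J')(M, D) = Add(D, M)
Function('N')(v, a) = Mul(-1, a) (Function('N')(v, a) = Add(v, Mul(-1, Add(v, a))) = Add(v, Mul(-1, Add(a, v))) = Add(v, Add(Mul(-1, a), Mul(-1, v))) = Mul(-1, a))
Function('h')(A) = Mul(7, A)
Function('s')(H) = Rational(-143, 2) (Function('s')(H) = Add(-2, Mul(Rational(1, 2), -139)) = Add(-2, Rational(-139, 2)) = Rational(-143, 2))
Add(Function('s')(Function('h')(5)), Function('N')(-213, -11)) = Add(Rational(-143, 2), Mul(-1, -11)) = Add(Rational(-143, 2), 11) = Rational(-121, 2)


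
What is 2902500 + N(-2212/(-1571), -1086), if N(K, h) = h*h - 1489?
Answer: 4080407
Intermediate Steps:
N(K, h) = -1489 + h² (N(K, h) = h² - 1489 = -1489 + h²)
2902500 + N(-2212/(-1571), -1086) = 2902500 + (-1489 + (-1086)²) = 2902500 + (-1489 + 1179396) = 2902500 + 1177907 = 4080407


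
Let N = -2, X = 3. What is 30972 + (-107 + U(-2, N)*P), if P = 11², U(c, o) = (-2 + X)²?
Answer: 30986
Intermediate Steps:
U(c, o) = 1 (U(c, o) = (-2 + 3)² = 1² = 1)
P = 121
30972 + (-107 + U(-2, N)*P) = 30972 + (-107 + 1*121) = 30972 + (-107 + 121) = 30972 + 14 = 30986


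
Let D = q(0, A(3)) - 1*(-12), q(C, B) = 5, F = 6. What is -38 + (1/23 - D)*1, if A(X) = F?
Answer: -1264/23 ≈ -54.957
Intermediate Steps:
A(X) = 6
D = 17 (D = 5 - 1*(-12) = 5 + 12 = 17)
-38 + (1/23 - D)*1 = -38 + (1/23 - 1*17)*1 = -38 + (1/23 - 17)*1 = -38 - 390/23*1 = -38 - 390/23 = -1264/23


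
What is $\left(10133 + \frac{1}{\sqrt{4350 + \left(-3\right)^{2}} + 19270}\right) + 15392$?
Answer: $\frac{9478161028295}{371328541} - \frac{\sqrt{4359}}{371328541} \approx 25525.0$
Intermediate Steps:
$\left(10133 + \frac{1}{\sqrt{4350 + \left(-3\right)^{2}} + 19270}\right) + 15392 = \left(10133 + \frac{1}{\sqrt{4350 + 9} + 19270}\right) + 15392 = \left(10133 + \frac{1}{\sqrt{4359} + 19270}\right) + 15392 = \left(10133 + \frac{1}{19270 + \sqrt{4359}}\right) + 15392 = 25525 + \frac{1}{19270 + \sqrt{4359}}$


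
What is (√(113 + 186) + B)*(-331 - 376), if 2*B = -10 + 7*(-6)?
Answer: 18382 - 707*√299 ≈ 6156.8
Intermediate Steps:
B = -26 (B = (-10 + 7*(-6))/2 = (-10 - 42)/2 = (½)*(-52) = -26)
(√(113 + 186) + B)*(-331 - 376) = (√(113 + 186) - 26)*(-331 - 376) = (√299 - 26)*(-707) = (-26 + √299)*(-707) = 18382 - 707*√299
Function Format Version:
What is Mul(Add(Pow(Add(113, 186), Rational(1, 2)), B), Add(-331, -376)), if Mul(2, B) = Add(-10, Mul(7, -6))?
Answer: Add(18382, Mul(-707, Pow(299, Rational(1, 2)))) ≈ 6156.8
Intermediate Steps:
B = -26 (B = Mul(Rational(1, 2), Add(-10, Mul(7, -6))) = Mul(Rational(1, 2), Add(-10, -42)) = Mul(Rational(1, 2), -52) = -26)
Mul(Add(Pow(Add(113, 186), Rational(1, 2)), B), Add(-331, -376)) = Mul(Add(Pow(Add(113, 186), Rational(1, 2)), -26), Add(-331, -376)) = Mul(Add(Pow(299, Rational(1, 2)), -26), -707) = Mul(Add(-26, Pow(299, Rational(1, 2))), -707) = Add(18382, Mul(-707, Pow(299, Rational(1, 2))))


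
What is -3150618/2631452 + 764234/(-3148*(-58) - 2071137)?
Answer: -3980577081761/2484818284478 ≈ -1.6020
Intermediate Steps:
-3150618/2631452 + 764234/(-3148*(-58) - 2071137) = -3150618*1/2631452 + 764234/(182584 - 2071137) = -1575309/1315726 + 764234/(-1888553) = -1575309/1315726 + 764234*(-1/1888553) = -1575309/1315726 - 764234/1888553 = -3980577081761/2484818284478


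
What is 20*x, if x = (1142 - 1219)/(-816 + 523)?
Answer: 1540/293 ≈ 5.2560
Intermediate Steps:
x = 77/293 (x = -77/(-293) = -77*(-1/293) = 77/293 ≈ 0.26280)
20*x = 20*(77/293) = 1540/293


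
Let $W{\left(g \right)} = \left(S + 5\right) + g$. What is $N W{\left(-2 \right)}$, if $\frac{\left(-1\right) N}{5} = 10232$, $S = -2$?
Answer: $-51160$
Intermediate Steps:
$N = -51160$ ($N = \left(-5\right) 10232 = -51160$)
$W{\left(g \right)} = 3 + g$ ($W{\left(g \right)} = \left(-2 + 5\right) + g = 3 + g$)
$N W{\left(-2 \right)} = - 51160 \left(3 - 2\right) = \left(-51160\right) 1 = -51160$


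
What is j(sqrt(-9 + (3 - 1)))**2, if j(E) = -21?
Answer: 441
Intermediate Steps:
j(sqrt(-9 + (3 - 1)))**2 = (-21)**2 = 441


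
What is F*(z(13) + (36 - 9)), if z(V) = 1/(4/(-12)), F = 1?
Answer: 24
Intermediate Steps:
z(V) = -3 (z(V) = 1/(4*(-1/12)) = 1/(-1/3) = -3)
F*(z(13) + (36 - 9)) = 1*(-3 + (36 - 9)) = 1*(-3 + 27) = 1*24 = 24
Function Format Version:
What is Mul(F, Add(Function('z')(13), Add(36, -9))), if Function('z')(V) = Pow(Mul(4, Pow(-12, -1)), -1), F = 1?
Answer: 24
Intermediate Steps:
Function('z')(V) = -3 (Function('z')(V) = Pow(Mul(4, Rational(-1, 12)), -1) = Pow(Rational(-1, 3), -1) = -3)
Mul(F, Add(Function('z')(13), Add(36, -9))) = Mul(1, Add(-3, Add(36, -9))) = Mul(1, Add(-3, 27)) = Mul(1, 24) = 24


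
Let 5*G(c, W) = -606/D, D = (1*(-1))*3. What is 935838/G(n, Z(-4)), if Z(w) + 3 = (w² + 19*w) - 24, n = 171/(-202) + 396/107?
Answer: 2339595/101 ≈ 23164.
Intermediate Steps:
D = -3 (D = -1*3 = -3)
n = 61695/21614 (n = 171*(-1/202) + 396*(1/107) = -171/202 + 396/107 = 61695/21614 ≈ 2.8544)
Z(w) = -27 + w² + 19*w (Z(w) = -3 + ((w² + 19*w) - 24) = -3 + (-24 + w² + 19*w) = -27 + w² + 19*w)
G(c, W) = 202/5 (G(c, W) = (-606/(-3))/5 = (-606*(-⅓))/5 = (⅕)*202 = 202/5)
935838/G(n, Z(-4)) = 935838/(202/5) = 935838*(5/202) = 2339595/101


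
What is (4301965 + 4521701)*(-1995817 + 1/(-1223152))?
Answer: -10770111815154504105/611576 ≈ -1.7610e+13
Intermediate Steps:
(4301965 + 4521701)*(-1995817 + 1/(-1223152)) = 8823666*(-1995817 - 1/1223152) = 8823666*(-2441187555185/1223152) = -10770111815154504105/611576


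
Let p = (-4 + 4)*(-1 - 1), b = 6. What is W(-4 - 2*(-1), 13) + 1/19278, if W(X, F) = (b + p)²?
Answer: 694009/19278 ≈ 36.000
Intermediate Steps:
p = 0 (p = 0*(-2) = 0)
W(X, F) = 36 (W(X, F) = (6 + 0)² = 6² = 36)
W(-4 - 2*(-1), 13) + 1/19278 = 36 + 1/19278 = 694009/19278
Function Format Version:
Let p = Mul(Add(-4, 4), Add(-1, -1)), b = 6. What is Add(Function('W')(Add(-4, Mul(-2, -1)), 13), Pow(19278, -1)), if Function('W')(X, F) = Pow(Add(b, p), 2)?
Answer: Rational(694009, 19278) ≈ 36.000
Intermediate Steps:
p = 0 (p = Mul(0, -2) = 0)
Function('W')(X, F) = 36 (Function('W')(X, F) = Pow(Add(6, 0), 2) = Pow(6, 2) = 36)
Add(Function('W')(Add(-4, Mul(-2, -1)), 13), Pow(19278, -1)) = Add(36, Pow(19278, -1)) = Add(36, Rational(1, 19278)) = Rational(694009, 19278)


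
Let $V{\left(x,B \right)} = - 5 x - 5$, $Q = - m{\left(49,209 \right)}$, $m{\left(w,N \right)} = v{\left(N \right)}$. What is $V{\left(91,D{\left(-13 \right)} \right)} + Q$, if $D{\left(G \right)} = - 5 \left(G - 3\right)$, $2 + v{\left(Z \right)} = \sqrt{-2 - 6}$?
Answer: $-458 - 2 i \sqrt{2} \approx -458.0 - 2.8284 i$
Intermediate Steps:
$v{\left(Z \right)} = -2 + 2 i \sqrt{2}$ ($v{\left(Z \right)} = -2 + \sqrt{-2 - 6} = -2 + \sqrt{-8} = -2 + 2 i \sqrt{2}$)
$m{\left(w,N \right)} = -2 + 2 i \sqrt{2}$
$D{\left(G \right)} = 15 - 5 G$ ($D{\left(G \right)} = - 5 \left(-3 + G\right) = 15 - 5 G$)
$Q = 2 - 2 i \sqrt{2}$ ($Q = - (-2 + 2 i \sqrt{2}) = 2 - 2 i \sqrt{2} \approx 2.0 - 2.8284 i$)
$V{\left(x,B \right)} = -5 - 5 x$
$V{\left(91,D{\left(-13 \right)} \right)} + Q = \left(-5 - 455\right) + \left(2 - 2 i \sqrt{2}\right) = -460 + \left(2 - 2 i \sqrt{2}\right) = -458 - 2 i \sqrt{2}$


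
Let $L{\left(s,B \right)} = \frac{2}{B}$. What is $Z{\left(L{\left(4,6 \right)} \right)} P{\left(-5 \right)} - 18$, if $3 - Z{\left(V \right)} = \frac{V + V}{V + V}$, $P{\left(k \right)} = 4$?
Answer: $-10$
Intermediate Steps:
$Z{\left(V \right)} = 2$ ($Z{\left(V \right)} = 3 - \frac{V + V}{V + V} = 3 - \frac{2 V}{2 V} = 3 - 2 V \frac{1}{2 V} = 3 - 1 = 2$)
$Z{\left(L{\left(4,6 \right)} \right)} P{\left(-5 \right)} - 18 = 2 \cdot 4 - 18 = 8 - 18 = -10$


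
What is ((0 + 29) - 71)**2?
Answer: 1764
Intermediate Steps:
((0 + 29) - 71)**2 = (29 - 71)**2 = (-42)**2 = 1764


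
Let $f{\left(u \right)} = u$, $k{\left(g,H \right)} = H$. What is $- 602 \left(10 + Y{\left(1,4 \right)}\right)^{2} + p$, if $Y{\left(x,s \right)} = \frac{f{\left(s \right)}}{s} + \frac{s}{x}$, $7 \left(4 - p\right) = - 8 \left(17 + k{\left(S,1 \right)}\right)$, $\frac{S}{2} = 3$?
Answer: $- \frac{947978}{7} \approx -1.3543 \cdot 10^{5}$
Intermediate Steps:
$S = 6$ ($S = 2 \cdot 3 = 6$)
$p = \frac{172}{7}$ ($p = 4 - \frac{\left(-8\right) \left(17 + 1\right)}{7} = 4 - \frac{\left(-8\right) 18}{7} = 4 - - \frac{144}{7} = 4 + \frac{144}{7} = \frac{172}{7} \approx 24.571$)
$Y{\left(x,s \right)} = 1 + \frac{s}{x}$ ($Y{\left(x,s \right)} = \frac{s}{s} + \frac{s}{x} = 1 + \frac{s}{x}$)
$- 602 \left(10 + Y{\left(1,4 \right)}\right)^{2} + p = - 602 \left(10 + \frac{4 + 1}{1}\right)^{2} + \frac{172}{7} = - 602 \left(10 + 1 \cdot 5\right)^{2} + \frac{172}{7} = - 602 \left(10 + 5\right)^{2} + \frac{172}{7} = - 602 \cdot 15^{2} + \frac{172}{7} = \left(-602\right) 225 + \frac{172}{7} = -135450 + \frac{172}{7} = - \frac{947978}{7}$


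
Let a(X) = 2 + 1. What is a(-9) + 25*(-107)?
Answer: -2672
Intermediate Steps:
a(X) = 3
a(-9) + 25*(-107) = 3 + 25*(-107) = 3 - 2675 = -2672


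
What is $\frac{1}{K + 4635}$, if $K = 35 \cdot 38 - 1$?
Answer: $\frac{1}{5964} \approx 0.00016767$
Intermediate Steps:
$K = 1329$ ($K = 1330 - 1 = 1329$)
$\frac{1}{K + 4635} = \frac{1}{1329 + 4635} = \frac{1}{5964}$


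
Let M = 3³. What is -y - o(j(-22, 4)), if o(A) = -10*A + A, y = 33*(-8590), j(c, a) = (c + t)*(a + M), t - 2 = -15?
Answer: 273705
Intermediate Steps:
t = -13 (t = 2 - 15 = -13)
M = 27
j(c, a) = (-13 + c)*(27 + a) (j(c, a) = (c - 13)*(a + 27) = (-13 + c)*(27 + a))
y = -283470
o(A) = -9*A
-y - o(j(-22, 4)) = -1*(-283470) - (-9)*(-351 - 13*4 + 27*(-22) + 4*(-22)) = 283470 - (-9)*(-351 - 52 - 594 - 88) = 283470 - (-9)*(-1085) = 283470 - 1*9765 = 283470 - 9765 = 273705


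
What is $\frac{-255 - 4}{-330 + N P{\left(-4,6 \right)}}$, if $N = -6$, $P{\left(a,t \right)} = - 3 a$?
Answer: $\frac{259}{402} \approx 0.64428$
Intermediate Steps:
$\frac{-255 - 4}{-330 + N P{\left(-4,6 \right)}} = \frac{-255 - 4}{-330 - 6 \left(\left(-3\right) \left(-4\right)\right)} = - \frac{259}{-330 - 72} = - \frac{259}{-402} = \left(-259\right) \left(- \frac{1}{402}\right) = \frac{259}{402}$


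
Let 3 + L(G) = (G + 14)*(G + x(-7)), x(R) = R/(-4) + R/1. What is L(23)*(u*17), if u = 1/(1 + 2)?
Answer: 44455/12 ≈ 3704.6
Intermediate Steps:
u = ⅓ (u = 1/3 = ⅓ ≈ 0.33333)
x(R) = 3*R/4 (x(R) = R*(-¼) + R*1 = -R/4 + R = 3*R/4)
L(G) = -3 + (14 + G)*(-21/4 + G) (L(G) = -3 + (G + 14)*(G + (¾)*(-7)) = -3 + (14 + G)*(G - 21/4) = -3 + (14 + G)*(-21/4 + G))
L(23)*(u*17) = (-153/2 + 23² + (35/4)*23)*((⅓)*17) = (-153/2 + 529 + 805/4)*(17/3) = (2615/4)*(17/3) = 44455/12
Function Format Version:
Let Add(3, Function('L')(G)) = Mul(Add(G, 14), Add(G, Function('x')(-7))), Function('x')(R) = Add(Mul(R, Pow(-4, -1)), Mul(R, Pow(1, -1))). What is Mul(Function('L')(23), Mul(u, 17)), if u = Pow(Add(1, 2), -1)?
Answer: Rational(44455, 12) ≈ 3704.6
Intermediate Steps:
u = Rational(1, 3) (u = Pow(3, -1) = Rational(1, 3) ≈ 0.33333)
Function('x')(R) = Mul(Rational(3, 4), R) (Function('x')(R) = Add(Mul(R, Rational(-1, 4)), Mul(R, 1)) = Add(Mul(Rational(-1, 4), R), R) = Mul(Rational(3, 4), R))
Function('L')(G) = Add(-3, Mul(Add(14, G), Add(Rational(-21, 4), G))) (Function('L')(G) = Add(-3, Mul(Add(G, 14), Add(G, Mul(Rational(3, 4), -7)))) = Add(-3, Mul(Add(14, G), Add(G, Rational(-21, 4)))) = Add(-3, Mul(Add(14, G), Add(Rational(-21, 4), G))))
Mul(Function('L')(23), Mul(u, 17)) = Mul(Add(Rational(-153, 2), Pow(23, 2), Mul(Rational(35, 4), 23)), Mul(Rational(1, 3), 17)) = Mul(Add(Rational(-153, 2), 529, Rational(805, 4)), Rational(17, 3)) = Mul(Rational(2615, 4), Rational(17, 3)) = Rational(44455, 12)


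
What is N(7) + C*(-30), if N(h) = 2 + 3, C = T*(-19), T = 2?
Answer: 1145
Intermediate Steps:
C = -38 (C = 2*(-19) = -38)
N(h) = 5
N(7) + C*(-30) = 5 - 38*(-30) = 5 + 1140 = 1145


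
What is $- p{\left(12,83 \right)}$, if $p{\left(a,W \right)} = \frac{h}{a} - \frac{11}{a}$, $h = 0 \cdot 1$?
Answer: $\frac{11}{12} \approx 0.91667$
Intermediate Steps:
$h = 0$
$p{\left(a,W \right)} = - \frac{11}{a}$ ($p{\left(a,W \right)} = \frac{0}{a} - \frac{11}{a} = 0 - \frac{11}{a} = - \frac{11}{a}$)
$- p{\left(12,83 \right)} = - \frac{-11}{12} = \left(-1\right) \left(- \frac{11}{12}\right) = \frac{11}{12}$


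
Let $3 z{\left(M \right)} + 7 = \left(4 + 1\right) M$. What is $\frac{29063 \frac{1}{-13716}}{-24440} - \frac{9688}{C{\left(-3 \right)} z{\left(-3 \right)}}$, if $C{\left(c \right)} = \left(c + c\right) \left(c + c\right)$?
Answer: $\frac{135317072173}{3687409440} \approx 36.697$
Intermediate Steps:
$z{\left(M \right)} = - \frac{7}{3} + \frac{5 M}{3}$ ($z{\left(M \right)} = - \frac{7}{3} + \frac{\left(4 + 1\right) M}{3} = - \frac{7}{3} + \frac{5 M}{3}$)
$C{\left(c \right)} = 4 c^{2}$ ($C{\left(c \right)} = 2 c 2 c = 4 c^{2}$)
$\frac{29063 \frac{1}{-13716}}{-24440} - \frac{9688}{C{\left(-3 \right)} z{\left(-3 \right)}} = \frac{29063 \frac{1}{-13716}}{-24440} - \frac{9688}{4 \left(-3\right)^{2} \left(- \frac{7}{3} + \frac{5}{3} \left(-3\right)\right)} = 29063 \left(- \frac{1}{13716}\right) \left(- \frac{1}{24440}\right) - \frac{9688}{4 \cdot 9 \left(- \frac{7}{3} - 5\right)} = \left(- \frac{29063}{13716}\right) \left(- \frac{1}{24440}\right) - \frac{9688}{36 \left(- \frac{22}{3}\right)} = \frac{29063}{335219040} - \frac{9688}{-264} = \frac{29063}{335219040} - - \frac{1211}{33} = \frac{29063}{335219040} + \frac{1211}{33} = \frac{135317072173}{3687409440}$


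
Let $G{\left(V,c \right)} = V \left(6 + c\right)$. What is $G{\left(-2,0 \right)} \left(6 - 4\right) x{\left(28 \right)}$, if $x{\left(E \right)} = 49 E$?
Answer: $-32928$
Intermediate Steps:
$G{\left(-2,0 \right)} \left(6 - 4\right) x{\left(28 \right)} = - 2 \left(6 + 0\right) \left(6 - 4\right) 49 \cdot 28 = \left(-2\right) 6 \left(6 - 4\right) 1372 = \left(-12\right) 2 \cdot 1372 = \left(-24\right) 1372 = -32928$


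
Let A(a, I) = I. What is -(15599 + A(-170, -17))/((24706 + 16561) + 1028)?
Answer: -15582/42295 ≈ -0.36841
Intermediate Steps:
-(15599 + A(-170, -17))/((24706 + 16561) + 1028) = -(15599 - 17)/((24706 + 16561) + 1028) = -15582/(41267 + 1028) = -15582/42295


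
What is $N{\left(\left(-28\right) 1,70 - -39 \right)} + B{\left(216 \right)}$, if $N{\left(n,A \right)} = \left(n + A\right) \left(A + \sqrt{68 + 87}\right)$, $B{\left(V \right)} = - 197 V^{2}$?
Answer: $-9182403 + 81 \sqrt{155} \approx -9.1814 \cdot 10^{6}$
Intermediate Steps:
$N{\left(n,A \right)} = \left(A + n\right) \left(A + \sqrt{155}\right)$
$N{\left(\left(-28\right) 1,70 - -39 \right)} + B{\left(216 \right)} = \left(\left(70 - -39\right)^{2} + \left(70 - -39\right) \left(\left(-28\right) 1\right) + \left(70 - -39\right) \sqrt{155} + \left(-28\right) 1 \sqrt{155}\right) - 197 \cdot 216^{2} = \left(\left(70 + 39\right)^{2} + \left(70 + 39\right) \left(-28\right) + \left(70 + 39\right) \sqrt{155} - 28 \sqrt{155}\right) - 9191232 = \left(109^{2} + 109 \left(-28\right) + 109 \sqrt{155} - 28 \sqrt{155}\right) - 9191232 = \left(11881 - 3052 + 109 \sqrt{155} - 28 \sqrt{155}\right) - 9191232 = \left(8829 + 81 \sqrt{155}\right) - 9191232 = -9182403 + 81 \sqrt{155}$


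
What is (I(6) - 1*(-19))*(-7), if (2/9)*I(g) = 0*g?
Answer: -133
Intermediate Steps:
I(g) = 0 (I(g) = 9*(0*g)/2 = (9/2)*0 = 0)
(I(6) - 1*(-19))*(-7) = (0 - 1*(-19))*(-7) = (0 + 19)*(-7) = 19*(-7) = -133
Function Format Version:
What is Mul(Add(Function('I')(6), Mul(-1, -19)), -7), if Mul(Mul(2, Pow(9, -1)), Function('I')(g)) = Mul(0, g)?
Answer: -133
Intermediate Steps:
Function('I')(g) = 0 (Function('I')(g) = Mul(Rational(9, 2), Mul(0, g)) = Mul(Rational(9, 2), 0) = 0)
Mul(Add(Function('I')(6), Mul(-1, -19)), -7) = Mul(Add(0, Mul(-1, -19)), -7) = Mul(Add(0, 19), -7) = Mul(19, -7) = -133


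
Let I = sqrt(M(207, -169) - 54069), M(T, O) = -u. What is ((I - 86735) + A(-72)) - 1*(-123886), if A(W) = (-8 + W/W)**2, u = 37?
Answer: 37200 + I*sqrt(54106) ≈ 37200.0 + 232.61*I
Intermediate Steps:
M(T, O) = -37 (M(T, O) = -1*37 = -37)
A(W) = 49 (A(W) = (-8 + 1)**2 = (-7)**2 = 49)
I = I*sqrt(54106) (I = sqrt(-37 - 54069) = sqrt(-54106) = I*sqrt(54106) ≈ 232.61*I)
((I - 86735) + A(-72)) - 1*(-123886) = ((I*sqrt(54106) - 86735) + 49) - 1*(-123886) = ((-86735 + I*sqrt(54106)) + 49) + 123886 = (-86686 + I*sqrt(54106)) + 123886 = 37200 + I*sqrt(54106)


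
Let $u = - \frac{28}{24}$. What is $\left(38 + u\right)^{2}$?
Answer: $\frac{48841}{36} \approx 1356.7$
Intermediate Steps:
$u = - \frac{7}{6}$ ($u = \left(-28\right) \frac{1}{24} = - \frac{7}{6} \approx -1.1667$)
$\left(38 + u\right)^{2} = \left(38 - \frac{7}{6}\right)^{2} = \left(\frac{221}{6}\right)^{2} = \frac{48841}{36}$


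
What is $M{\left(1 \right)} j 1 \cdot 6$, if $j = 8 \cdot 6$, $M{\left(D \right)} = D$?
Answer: $288$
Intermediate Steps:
$j = 48$
$M{\left(1 \right)} j 1 \cdot 6 = 1 \cdot 48 \cdot 1 \cdot 6 = 48 \cdot 6 = 288$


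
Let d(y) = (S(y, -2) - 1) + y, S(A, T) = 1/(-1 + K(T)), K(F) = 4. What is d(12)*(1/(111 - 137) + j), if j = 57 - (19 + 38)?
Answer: -17/39 ≈ -0.43590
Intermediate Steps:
S(A, T) = ⅓ (S(A, T) = 1/(-1 + 4) = 1/3 = ⅓)
j = 0 (j = 57 - 1*57 = 57 - 57 = 0)
d(y) = -⅔ + y (d(y) = (⅓ - 1) + y = -⅔ + y)
d(12)*(1/(111 - 137) + j) = (-⅔ + 12)*(1/(111 - 137) + 0) = 34*(1/(-26) + 0)/3 = 34*(-1/26 + 0)/3 = (34/3)*(-1/26) = -17/39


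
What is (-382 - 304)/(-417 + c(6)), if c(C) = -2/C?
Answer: 1029/626 ≈ 1.6438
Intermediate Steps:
(-382 - 304)/(-417 + c(6)) = (-382 - 304)/(-417 - 2/6) = -686/(-417 - 2*⅙) = -686/(-417 - ⅓) = -686/(-1252/3) = -686*(-3/1252) = 1029/626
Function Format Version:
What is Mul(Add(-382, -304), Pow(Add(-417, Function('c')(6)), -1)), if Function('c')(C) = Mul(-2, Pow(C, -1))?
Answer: Rational(1029, 626) ≈ 1.6438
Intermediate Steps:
Mul(Add(-382, -304), Pow(Add(-417, Function('c')(6)), -1)) = Mul(Add(-382, -304), Pow(Add(-417, Mul(-2, Pow(6, -1))), -1)) = Mul(-686, Pow(Add(-417, Mul(-2, Rational(1, 6))), -1)) = Mul(-686, Pow(Add(-417, Rational(-1, 3)), -1)) = Mul(-686, Pow(Rational(-1252, 3), -1)) = Mul(-686, Rational(-3, 1252)) = Rational(1029, 626)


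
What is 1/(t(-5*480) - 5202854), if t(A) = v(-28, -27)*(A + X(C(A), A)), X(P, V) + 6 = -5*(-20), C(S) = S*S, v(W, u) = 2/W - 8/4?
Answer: -7/36386541 ≈ -1.9238e-7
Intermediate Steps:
v(W, u) = -2 + 2/W (v(W, u) = 2/W - 8*1/4 = 2/W - 2 = -2 + 2/W)
C(S) = S**2
X(P, V) = 94 (X(P, V) = -6 - 5*(-20) = -6 + 100 = 94)
t(A) = -1363/7 - 29*A/14 (t(A) = (-2 + 2/(-28))*(A + 94) = (-2 + 2*(-1/28))*(94 + A) = (-2 - 1/14)*(94 + A) = -29*(94 + A)/14 = -1363/7 - 29*A/14)
1/(t(-5*480) - 5202854) = 1/((-1363/7 - (-145)*480/14) - 5202854) = 1/((-1363/7 - 29/14*(-2400)) - 5202854) = 1/((-1363/7 + 34800/7) - 5202854) = 1/(33437/7 - 5202854) = 1/(-36386541/7) = -7/36386541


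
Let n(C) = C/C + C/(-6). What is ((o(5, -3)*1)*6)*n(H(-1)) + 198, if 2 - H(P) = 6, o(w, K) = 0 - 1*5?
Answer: 148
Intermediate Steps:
o(w, K) = -5 (o(w, K) = 0 - 5 = -5)
H(P) = -4 (H(P) = 2 - 1*6 = 2 - 6 = -4)
n(C) = 1 - C/6 (n(C) = 1 + C*(-⅙) = 1 - C/6)
((o(5, -3)*1)*6)*n(H(-1)) + 198 = (-5*1*6)*(1 - ⅙*(-4)) + 198 = (-5*6)*(1 + ⅔) + 198 = -30*5/3 + 198 = -50 + 198 = 148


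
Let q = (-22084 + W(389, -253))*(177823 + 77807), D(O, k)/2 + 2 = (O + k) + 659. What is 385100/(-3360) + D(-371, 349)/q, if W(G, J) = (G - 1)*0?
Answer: -301946904411/2634488696 ≈ -114.61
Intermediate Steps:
W(G, J) = 0 (W(G, J) = (-1 + G)*0 = 0)
D(O, k) = 1314 + 2*O + 2*k (D(O, k) = -4 + 2*((O + k) + 659) = -4 + 2*(659 + O + k) = -4 + (1318 + 2*O + 2*k) = 1314 + 2*O + 2*k)
q = -5645332920 (q = (-22084 + 0)*(177823 + 77807) = -22084*255630 = -5645332920)
385100/(-3360) + D(-371, 349)/q = 385100/(-3360) + (1314 + 2*(-371) + 2*349)/(-5645332920) = 385100*(-1/3360) + (1314 - 742 + 698)*(-1/5645332920) = -19255/168 + 1270*(-1/5645332920) = -19255/168 - 127/564533292 = -301946904411/2634488696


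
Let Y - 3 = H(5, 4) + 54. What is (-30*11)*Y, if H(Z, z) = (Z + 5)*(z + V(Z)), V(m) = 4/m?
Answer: -34650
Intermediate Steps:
H(Z, z) = (5 + Z)*(z + 4/Z) (H(Z, z) = (Z + 5)*(z + 4/Z) = (5 + Z)*(z + 4/Z))
Y = 105 (Y = 3 + ((4 + 5*4 + 20/5 + 5*4) + 54) = 3 + ((4 + 20 + 20*(⅕) + 20) + 54) = 3 + ((4 + 20 + 4 + 20) + 54) = 3 + (48 + 54) = 3 + 102 = 105)
(-30*11)*Y = -30*11*105 = -330*105 = -34650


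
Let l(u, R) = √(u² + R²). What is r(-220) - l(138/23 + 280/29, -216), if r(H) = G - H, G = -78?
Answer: 142 - 2*√9860953/29 ≈ -74.567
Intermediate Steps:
r(H) = -78 - H
l(u, R) = √(R² + u²)
r(-220) - l(138/23 + 280/29, -216) = (-78 - 1*(-220)) - √((-216)² + (138/23 + 280/29)²) = (-78 + 220) - √(46656 + (138*(1/23) + 280*(1/29))²) = 142 - √(46656 + (6 + 280/29)²) = 142 - √(46656 + (454/29)²) = 142 - √(46656 + 206116/841) = 142 - √(39443812/841) = 142 - 2*√9860953/29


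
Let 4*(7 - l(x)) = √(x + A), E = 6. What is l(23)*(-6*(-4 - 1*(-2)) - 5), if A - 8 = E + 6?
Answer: 49 - 7*√43/4 ≈ 37.524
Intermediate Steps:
A = 20 (A = 8 + (6 + 6) = 8 + 12 = 20)
l(x) = 7 - √(20 + x)/4 (l(x) = 7 - √(x + 20)/4 = 7 - √(20 + x)/4)
l(23)*(-6*(-4 - 1*(-2)) - 5) = (7 - √(20 + 23)/4)*(-6*(-4 - 1*(-2)) - 5) = (7 - √43/4)*(-6*(-4 + 2) - 5) = (7 - √43/4)*(-6*(-2) - 5) = (7 - √43/4)*(12 - 5) = (7 - √43/4)*7 = 49 - 7*√43/4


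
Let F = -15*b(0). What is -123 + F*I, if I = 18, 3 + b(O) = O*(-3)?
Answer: 687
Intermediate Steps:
b(O) = -3 - 3*O (b(O) = -3 + O*(-3) = -3 - 3*O)
F = 45 (F = -15*(-3 - 3*0) = -15*(-3 + 0) = -15*(-3) = 45)
-123 + F*I = -123 + 45*18 = -123 + 810 = 687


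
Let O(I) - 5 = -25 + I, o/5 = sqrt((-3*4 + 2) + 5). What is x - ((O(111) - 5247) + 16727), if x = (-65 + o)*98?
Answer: -17941 + 490*I*sqrt(5) ≈ -17941.0 + 1095.7*I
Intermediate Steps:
o = 5*I*sqrt(5) (o = 5*sqrt((-3*4 + 2) + 5) = 5*sqrt((-12 + 2) + 5) = 5*sqrt(-10 + 5) = 5*sqrt(-5) = 5*(I*sqrt(5)) = 5*I*sqrt(5) ≈ 11.18*I)
O(I) = -20 + I (O(I) = 5 + (-25 + I) = -20 + I)
x = -6370 + 490*I*sqrt(5) (x = (-65 + 5*I*sqrt(5))*98 = -6370 + 490*I*sqrt(5) ≈ -6370.0 + 1095.7*I)
x - ((O(111) - 5247) + 16727) = (-6370 + 490*I*sqrt(5)) - (((-20 + 111) - 5247) + 16727) = (-6370 + 490*I*sqrt(5)) - ((91 - 5247) + 16727) = (-6370 + 490*I*sqrt(5)) - (-5156 + 16727) = (-6370 + 490*I*sqrt(5)) - 1*11571 = (-6370 + 490*I*sqrt(5)) - 11571 = -17941 + 490*I*sqrt(5)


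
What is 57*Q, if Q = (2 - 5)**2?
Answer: 513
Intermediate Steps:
Q = 9 (Q = (-3)**2 = 9)
57*Q = 57*9 = 513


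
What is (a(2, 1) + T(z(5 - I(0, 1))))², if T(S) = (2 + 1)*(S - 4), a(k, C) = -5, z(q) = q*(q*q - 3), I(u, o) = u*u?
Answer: 97969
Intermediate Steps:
I(u, o) = u²
z(q) = q*(-3 + q²) (z(q) = q*(q² - 3) = q*(-3 + q²))
T(S) = -12 + 3*S (T(S) = 3*(-4 + S) = -12 + 3*S)
(a(2, 1) + T(z(5 - I(0, 1))))² = (-5 + (-12 + 3*((5 - 1*0²)*(-3 + (5 - 1*0²)²))))² = (-5 + (-12 + 3*((5 - 1*0)*(-3 + (5 - 1*0)²))))² = (-5 + (-12 + 3*((5 + 0)*(-3 + (5 + 0)²))))² = (-5 + (-12 + 3*(5*(-3 + 5²))))² = (-5 + (-12 + 3*(5*(-3 + 25))))² = (-5 + (-12 + 3*(5*22)))² = (-5 + (-12 + 3*110))² = (-5 + (-12 + 330))² = (-5 + 318)² = 313² = 97969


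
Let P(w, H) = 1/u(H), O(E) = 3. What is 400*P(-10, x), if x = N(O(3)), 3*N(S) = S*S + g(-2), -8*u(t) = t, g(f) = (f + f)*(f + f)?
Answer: -384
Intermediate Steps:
g(f) = 4*f² (g(f) = (2*f)*(2*f) = 4*f²)
u(t) = -t/8
N(S) = 16/3 + S²/3 (N(S) = (S*S + 4*(-2)²)/3 = (S² + 4*4)/3 = (S² + 16)/3 = (16 + S²)/3 = 16/3 + S²/3)
x = 25/3 (x = 16/3 + (⅓)*3² = 16/3 + (⅓)*9 = 16/3 + 3 = 25/3 ≈ 8.3333)
P(w, H) = -8/H (P(w, H) = 1/(-H/8) = -8/H)
400*P(-10, x) = 400*(-8/25/3) = 400*(-8*3/25) = 400*(-24/25) = -384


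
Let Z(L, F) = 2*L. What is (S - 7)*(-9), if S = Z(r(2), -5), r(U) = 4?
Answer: -9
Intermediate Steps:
S = 8 (S = 2*4 = 8)
(S - 7)*(-9) = (8 - 7)*(-9) = 1*(-9) = -9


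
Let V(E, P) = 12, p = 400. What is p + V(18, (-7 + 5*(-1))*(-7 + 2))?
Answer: 412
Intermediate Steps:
p + V(18, (-7 + 5*(-1))*(-7 + 2)) = 400 + 12 = 412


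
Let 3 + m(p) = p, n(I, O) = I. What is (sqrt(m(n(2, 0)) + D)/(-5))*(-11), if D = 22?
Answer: 11*sqrt(21)/5 ≈ 10.082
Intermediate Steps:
m(p) = -3 + p
(sqrt(m(n(2, 0)) + D)/(-5))*(-11) = (sqrt((-3 + 2) + 22)/(-5))*(-11) = (sqrt(-1 + 22)*(-1/5))*(-11) = (sqrt(21)*(-1/5))*(-11) = -sqrt(21)/5*(-11) = 11*sqrt(21)/5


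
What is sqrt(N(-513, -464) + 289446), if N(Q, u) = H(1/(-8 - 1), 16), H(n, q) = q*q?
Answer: sqrt(289702) ≈ 538.24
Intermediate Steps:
H(n, q) = q**2
N(Q, u) = 256 (N(Q, u) = 16**2 = 256)
sqrt(N(-513, -464) + 289446) = sqrt(256 + 289446) = sqrt(289702)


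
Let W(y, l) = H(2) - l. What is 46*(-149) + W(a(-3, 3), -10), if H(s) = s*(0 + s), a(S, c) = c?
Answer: -6840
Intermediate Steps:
H(s) = s² (H(s) = s*s = s²)
W(y, l) = 4 - l (W(y, l) = 2² - l = 4 - l)
46*(-149) + W(a(-3, 3), -10) = 46*(-149) + (4 - 1*(-10)) = -6854 + (4 + 10) = -6854 + 14 = -6840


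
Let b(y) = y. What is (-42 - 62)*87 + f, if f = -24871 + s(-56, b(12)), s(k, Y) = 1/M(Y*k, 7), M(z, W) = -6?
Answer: -203515/6 ≈ -33919.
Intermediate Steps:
s(k, Y) = -1/6 (s(k, Y) = 1/(-6) = -1/6)
f = -149227/6 (f = -24871 - 1/6 = -149227/6 ≈ -24871.)
(-42 - 62)*87 + f = (-42 - 62)*87 - 149227/6 = -104*87 - 149227/6 = -9048 - 149227/6 = -203515/6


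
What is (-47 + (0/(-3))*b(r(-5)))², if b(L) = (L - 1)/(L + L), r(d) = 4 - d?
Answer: 2209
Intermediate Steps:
b(L) = (-1 + L)/(2*L) (b(L) = (-1 + L)/((2*L)) = (-1 + L)*(1/(2*L)) = (-1 + L)/(2*L))
(-47 + (0/(-3))*b(r(-5)))² = (-47 + (0/(-3))*((-1 + (4 - 1*(-5)))/(2*(4 - 1*(-5)))))² = (-47 + (0*(-⅓))*((-1 + (4 + 5))/(2*(4 + 5))))² = (-47 + 0*((½)*(-1 + 9)/9))² = (-47 + 0*((½)*(⅑)*8))² = (-47 + 0*(4/9))² = (-47 + 0)² = (-47)² = 2209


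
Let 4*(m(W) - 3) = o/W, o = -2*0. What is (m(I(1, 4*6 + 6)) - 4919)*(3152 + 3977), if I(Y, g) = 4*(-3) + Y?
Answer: -35046164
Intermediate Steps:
I(Y, g) = -12 + Y
o = 0
m(W) = 3 (m(W) = 3 + (0/W)/4 = 3 + (¼)*0 = 3 + 0 = 3)
(m(I(1, 4*6 + 6)) - 4919)*(3152 + 3977) = (3 - 4919)*(3152 + 3977) = -4916*7129 = -35046164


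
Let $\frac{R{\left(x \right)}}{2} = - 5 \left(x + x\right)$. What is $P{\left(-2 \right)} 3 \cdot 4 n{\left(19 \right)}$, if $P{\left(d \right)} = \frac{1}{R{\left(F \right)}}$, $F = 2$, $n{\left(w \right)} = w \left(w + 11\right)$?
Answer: $-171$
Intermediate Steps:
$n{\left(w \right)} = w \left(11 + w\right)$
$R{\left(x \right)} = - 20 x$ ($R{\left(x \right)} = 2 \left(- 5 \left(x + x\right)\right) = 2 \left(- 5 \cdot 2 x\right) = 2 \left(- 10 x\right) = - 20 x$)
$P{\left(d \right)} = - \frac{1}{40}$ ($P{\left(d \right)} = \frac{1}{\left(-20\right) 2} = \frac{1}{-40} = - \frac{1}{40}$)
$P{\left(-2 \right)} 3 \cdot 4 n{\left(19 \right)} = \left(- \frac{1}{40}\right) 3 \cdot 4 \cdot 19 \left(11 + 19\right) = \left(- \frac{3}{40}\right) 4 \cdot 19 \cdot 30 = \left(- \frac{3}{10}\right) 570 = -171$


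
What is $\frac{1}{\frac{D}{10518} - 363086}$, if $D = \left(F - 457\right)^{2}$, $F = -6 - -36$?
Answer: $- \frac{10518}{3818756219} \approx -2.7543 \cdot 10^{-6}$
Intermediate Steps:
$F = 30$ ($F = -6 + 36 = 30$)
$D = 182329$ ($D = \left(30 - 457\right)^{2} = \left(-427\right)^{2} = 182329$)
$\frac{1}{\frac{D}{10518} - 363086} = \frac{1}{\frac{182329}{10518} - 363086} = \frac{1}{- \frac{3818756219}{10518}} = - \frac{10518}{3818756219}$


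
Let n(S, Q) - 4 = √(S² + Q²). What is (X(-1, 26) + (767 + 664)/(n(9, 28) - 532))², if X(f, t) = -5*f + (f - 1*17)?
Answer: 19085694618490/77238970561 + 12502689930*√865/77238970561 ≈ 251.86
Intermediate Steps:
n(S, Q) = 4 + √(Q² + S²) (n(S, Q) = 4 + √(S² + Q²) = 4 + √(Q² + S²))
X(f, t) = -17 - 4*f (X(f, t) = -5*f + (f - 17) = -5*f + (-17 + f) = -17 - 4*f)
(X(-1, 26) + (767 + 664)/(n(9, 28) - 532))² = ((-17 - 4*(-1)) + (767 + 664)/((4 + √(28² + 9²)) - 532))² = ((-17 + 4) + 1431/((4 + √(784 + 81)) - 532))² = (-13 + 1431/((4 + √865) - 532))² = (-13 + 1431/(-528 + √865))²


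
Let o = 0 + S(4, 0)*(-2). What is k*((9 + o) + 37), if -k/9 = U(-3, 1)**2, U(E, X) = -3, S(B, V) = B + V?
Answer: -3078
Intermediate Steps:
o = -8 (o = 0 + (4 + 0)*(-2) = 0 + 4*(-2) = 0 - 8 = -8)
k = -81 (k = -9*(-3)**2 = -9*9 = -81)
k*((9 + o) + 37) = -81*((9 - 8) + 37) = -81*(1 + 37) = -81*38 = -3078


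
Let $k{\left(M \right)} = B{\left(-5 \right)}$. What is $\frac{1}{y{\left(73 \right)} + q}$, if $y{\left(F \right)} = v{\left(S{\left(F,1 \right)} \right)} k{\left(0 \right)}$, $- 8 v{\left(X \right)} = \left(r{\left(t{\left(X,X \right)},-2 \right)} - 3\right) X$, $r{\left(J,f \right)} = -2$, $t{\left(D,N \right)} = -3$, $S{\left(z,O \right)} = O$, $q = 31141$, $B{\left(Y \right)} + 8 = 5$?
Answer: $\frac{8}{249113} \approx 3.2114 \cdot 10^{-5}$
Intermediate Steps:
$B{\left(Y \right)} = -3$ ($B{\left(Y \right)} = -8 + 5 = -3$)
$k{\left(M \right)} = -3$
$v{\left(X \right)} = \frac{5 X}{8}$ ($v{\left(X \right)} = - \frac{\left(-2 - 3\right) X}{8} = - \frac{\left(-5\right) X}{8} = \frac{5 X}{8}$)
$y{\left(F \right)} = - \frac{15}{8}$ ($y{\left(F \right)} = \frac{5}{8} \cdot 1 \left(-3\right) = \frac{5}{8} \left(-3\right) = - \frac{15}{8}$)
$\frac{1}{y{\left(73 \right)} + q} = \frac{1}{- \frac{15}{8} + 31141} = \frac{1}{\frac{249113}{8}} = \frac{8}{249113}$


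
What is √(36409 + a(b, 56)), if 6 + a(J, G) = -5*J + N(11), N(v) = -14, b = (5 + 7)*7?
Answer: √35969 ≈ 189.66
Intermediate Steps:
b = 84 (b = 12*7 = 84)
a(J, G) = -20 - 5*J (a(J, G) = -6 + (-5*J - 14) = -6 + (-14 - 5*J) = -20 - 5*J)
√(36409 + a(b, 56)) = √(36409 + (-20 - 5*84)) = √(36409 + (-20 - 420)) = √(36409 - 440) = √35969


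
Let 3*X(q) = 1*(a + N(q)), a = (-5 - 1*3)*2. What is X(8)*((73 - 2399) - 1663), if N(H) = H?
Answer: 31912/3 ≈ 10637.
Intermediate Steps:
a = -16 (a = (-5 - 3)*2 = -8*2 = -16)
X(q) = -16/3 + q/3 (X(q) = (1*(-16 + q))/3 = (-16 + q)/3 = -16/3 + q/3)
X(8)*((73 - 2399) - 1663) = (-16/3 + (1/3)*8)*((73 - 2399) - 1663) = (-16/3 + 8/3)*(-2326 - 1663) = -8/3*(-3989) = 31912/3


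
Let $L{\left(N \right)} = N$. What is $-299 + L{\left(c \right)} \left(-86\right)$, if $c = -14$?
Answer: $905$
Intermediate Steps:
$-299 + L{\left(c \right)} \left(-86\right) = -299 - -1204 = -299 + 1204 = 905$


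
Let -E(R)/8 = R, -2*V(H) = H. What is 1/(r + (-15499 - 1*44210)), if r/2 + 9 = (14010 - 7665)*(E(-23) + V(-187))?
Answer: 1/3461748 ≈ 2.8887e-7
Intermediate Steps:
V(H) = -H/2
E(R) = -8*R
r = 3521457 (r = -18 + 2*((14010 - 7665)*(-8*(-23) - ½*(-187))) = -18 + 2*(6345*(184 + 187/2)) = -18 + 2*(6345*(555/2)) = -18 + 2*(3521475/2) = -18 + 3521475 = 3521457)
1/(r + (-15499 - 1*44210)) = 1/(3521457 + (-15499 - 1*44210)) = 1/(3521457 + (-15499 - 44210)) = 1/(3521457 - 59709) = 1/3461748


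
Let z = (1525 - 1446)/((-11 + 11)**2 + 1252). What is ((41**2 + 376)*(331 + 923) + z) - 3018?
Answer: 3225727999/1252 ≈ 2.5765e+6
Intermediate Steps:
z = 79/1252 (z = 79/(0**2 + 1252) = 79/(0 + 1252) = 79/1252 ≈ 0.063099)
((41**2 + 376)*(331 + 923) + z) - 3018 = ((41**2 + 376)*(331 + 923) + 79/1252) - 3018 = ((1681 + 376)*1254 + 79/1252) - 3018 = (2057*1254 + 79/1252) - 3018 = (2579478 + 79/1252) - 3018 = 3229506535/1252 - 3018 = 3225727999/1252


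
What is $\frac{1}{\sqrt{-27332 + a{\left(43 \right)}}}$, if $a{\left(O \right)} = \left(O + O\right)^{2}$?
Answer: $- \frac{i \sqrt{1246}}{4984} \approx - 0.0070824 i$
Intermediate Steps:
$a{\left(O \right)} = 4 O^{2}$ ($a{\left(O \right)} = \left(2 O\right)^{2} = 4 O^{2}$)
$\frac{1}{\sqrt{-27332 + a{\left(43 \right)}}} = \frac{1}{\sqrt{-27332 + 4 \cdot 43^{2}}} = \frac{1}{\sqrt{-27332 + 4 \cdot 1849}} = \frac{1}{\sqrt{-27332 + 7396}} = \frac{1}{\sqrt{-19936}} = \frac{1}{4 i \sqrt{1246}} = - \frac{i \sqrt{1246}}{4984}$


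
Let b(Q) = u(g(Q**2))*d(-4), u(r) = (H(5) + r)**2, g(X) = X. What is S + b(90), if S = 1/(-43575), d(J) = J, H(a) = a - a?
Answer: -11435823000001/43575 ≈ -2.6244e+8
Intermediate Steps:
H(a) = 0
u(r) = r**2 (u(r) = (0 + r)**2 = r**2)
b(Q) = -4*Q**4 (b(Q) = (Q**2)**2*(-4) = Q**4*(-4) = -4*Q**4)
S = -1/43575 ≈ -2.2949e-5
S + b(90) = -1/43575 - 4*90**4 = -1/43575 - 4*65610000 = -1/43575 - 262440000 = -11435823000001/43575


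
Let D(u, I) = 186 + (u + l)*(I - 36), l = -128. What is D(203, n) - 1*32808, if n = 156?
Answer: -23622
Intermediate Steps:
D(u, I) = 186 + (-128 + u)*(-36 + I) (D(u, I) = 186 + (u - 128)*(I - 36) = 186 + (-128 + u)*(-36 + I))
D(203, n) - 1*32808 = (4794 - 128*156 - 36*203 + 156*203) - 1*32808 = (4794 - 19968 - 7308 + 31668) - 32808 = 9186 - 32808 = -23622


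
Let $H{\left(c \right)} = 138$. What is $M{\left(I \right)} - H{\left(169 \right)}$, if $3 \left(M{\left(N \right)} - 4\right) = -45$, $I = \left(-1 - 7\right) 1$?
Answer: $-149$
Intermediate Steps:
$I = -8$ ($I = \left(-8\right) 1 = -8$)
$M{\left(N \right)} = -11$ ($M{\left(N \right)} = 4 + \frac{1}{3} \left(-45\right) = 4 - 15 = -11$)
$M{\left(I \right)} - H{\left(169 \right)} = -11 - 138 = -149$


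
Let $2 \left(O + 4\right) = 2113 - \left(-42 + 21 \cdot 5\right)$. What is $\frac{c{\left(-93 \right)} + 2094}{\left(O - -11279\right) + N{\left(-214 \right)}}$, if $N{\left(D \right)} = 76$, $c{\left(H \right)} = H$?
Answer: $\frac{2001}{12376} \approx 0.16168$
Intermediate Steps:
$O = 1021$ ($O = -4 + \frac{2113 - \left(-42 + 21 \cdot 5\right)}{2} = -4 + \frac{2113 - \left(-42 + 105\right)}{2} = -4 + \frac{2113 - 63}{2} = -4 + \frac{1}{2} \cdot 2050 = -4 + 1025 = 1021$)
$\frac{c{\left(-93 \right)} + 2094}{\left(O - -11279\right) + N{\left(-214 \right)}} = \frac{-93 + 2094}{\left(1021 - -11279\right) + 76} = \frac{2001}{\left(1021 + 11279\right) + 76} = \frac{2001}{12300 + 76} = \frac{2001}{12376}$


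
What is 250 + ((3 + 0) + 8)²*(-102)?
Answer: -12092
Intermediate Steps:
250 + ((3 + 0) + 8)²*(-102) = 250 + (3 + 8)²*(-102) = 250 + 11²*(-102) = 250 + 121*(-102) = 250 - 12342 = -12092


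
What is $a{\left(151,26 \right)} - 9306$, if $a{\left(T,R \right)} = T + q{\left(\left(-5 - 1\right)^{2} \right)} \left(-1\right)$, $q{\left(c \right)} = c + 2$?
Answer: $-9193$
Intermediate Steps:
$q{\left(c \right)} = 2 + c$
$a{\left(T,R \right)} = -38 + T$ ($a{\left(T,R \right)} = T + \left(2 + \left(-5 - 1\right)^{2}\right) \left(-1\right) = T + \left(2 + \left(-6\right)^{2}\right) \left(-1\right) = T + \left(2 + 36\right) \left(-1\right) = T + 38 \left(-1\right) = T - 38 = -38 + T$)
$a{\left(151,26 \right)} - 9306 = \left(-38 + 151\right) - 9306 = 113 - 9306 = -9193$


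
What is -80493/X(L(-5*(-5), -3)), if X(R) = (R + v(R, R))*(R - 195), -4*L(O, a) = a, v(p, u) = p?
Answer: 30664/111 ≈ 276.25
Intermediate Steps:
L(O, a) = -a/4
X(R) = 2*R*(-195 + R) (X(R) = (R + R)*(R - 195) = (2*R)*(-195 + R) = 2*R*(-195 + R))
-80493/X(L(-5*(-5), -3)) = -80493*2/(3*(-195 - ¼*(-3))) = -80493*2/(3*(-195 + ¾)) = -80493/(2*(¾)*(-777/4)) = -80493/(-2331/8) = -80493*(-8/2331) = 30664/111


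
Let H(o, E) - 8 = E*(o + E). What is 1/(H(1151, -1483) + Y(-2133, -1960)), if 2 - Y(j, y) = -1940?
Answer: 1/494306 ≈ 2.0230e-6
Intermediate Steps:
Y(j, y) = 1942 (Y(j, y) = 2 - 1*(-1940) = 2 + 1940 = 1942)
H(o, E) = 8 + E*(E + o) (H(o, E) = 8 + E*(o + E) = 8 + E*(E + o))
1/(H(1151, -1483) + Y(-2133, -1960)) = 1/((8 + (-1483)² - 1483*1151) + 1942) = 1/((8 + 2199289 - 1706933) + 1942) = 1/(492364 + 1942) = 1/494306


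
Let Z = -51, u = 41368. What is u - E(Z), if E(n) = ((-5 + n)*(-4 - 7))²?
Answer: -338088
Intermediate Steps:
E(n) = (55 - 11*n)² (E(n) = ((-5 + n)*(-11))² = (55 - 11*n)²)
u - E(Z) = 41368 - 121*(-5 - 51)² = 41368 - 121*(-56)² = 41368 - 121*3136 = 41368 - 1*379456 = 41368 - 379456 = -338088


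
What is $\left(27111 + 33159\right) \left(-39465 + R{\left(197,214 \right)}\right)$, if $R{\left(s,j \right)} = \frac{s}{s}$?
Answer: $-2378495280$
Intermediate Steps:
$R{\left(s,j \right)} = 1$
$\left(27111 + 33159\right) \left(-39465 + R{\left(197,214 \right)}\right) = \left(27111 + 33159\right) \left(-39465 + 1\right) = 60270 \left(-39464\right) = -2378495280$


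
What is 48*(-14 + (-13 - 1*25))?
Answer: -2496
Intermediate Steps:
48*(-14 + (-13 - 1*25)) = 48*(-14 + (-13 - 25)) = 48*(-14 - 38) = 48*(-52) = -2496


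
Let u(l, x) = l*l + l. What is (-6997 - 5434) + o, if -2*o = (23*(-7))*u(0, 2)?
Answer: -12431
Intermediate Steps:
u(l, x) = l + l² (u(l, x) = l² + l = l + l²)
o = 0 (o = -23*(-7)*0*(1 + 0)/2 = -(-161)*0*1/2 = -(-161)*0/2 = -½*0 = 0)
(-6997 - 5434) + o = (-6997 - 5434) + 0 = -12431 + 0 = -12431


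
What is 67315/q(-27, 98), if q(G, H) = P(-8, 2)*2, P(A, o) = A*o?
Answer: -67315/32 ≈ -2103.6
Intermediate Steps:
q(G, H) = -32 (q(G, H) = -8*2*2 = -16*2 = -32)
67315/q(-27, 98) = 67315/(-32) = 67315*(-1/32) = -67315/32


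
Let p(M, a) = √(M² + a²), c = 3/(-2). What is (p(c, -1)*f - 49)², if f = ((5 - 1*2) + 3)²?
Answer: 6613 - 1764*√13 ≈ 252.81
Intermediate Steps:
c = -3/2 (c = 3*(-½) = -3/2 ≈ -1.5000)
f = 36 (f = ((5 - 2) + 3)² = (3 + 3)² = 6² = 36)
(p(c, -1)*f - 49)² = (√((-3/2)² + (-1)²)*36 - 49)² = (√(9/4 + 1)*36 - 49)² = (√(13/4)*36 - 49)² = ((√13/2)*36 - 49)² = (18*√13 - 49)² = (-49 + 18*√13)²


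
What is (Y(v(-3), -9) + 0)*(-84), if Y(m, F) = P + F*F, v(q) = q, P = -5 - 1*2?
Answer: -6216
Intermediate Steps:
P = -7 (P = -5 - 2 = -7)
Y(m, F) = -7 + F**2 (Y(m, F) = -7 + F*F = -7 + F**2)
(Y(v(-3), -9) + 0)*(-84) = ((-7 + (-9)**2) + 0)*(-84) = ((-7 + 81) + 0)*(-84) = (74 + 0)*(-84) = 74*(-84) = -6216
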